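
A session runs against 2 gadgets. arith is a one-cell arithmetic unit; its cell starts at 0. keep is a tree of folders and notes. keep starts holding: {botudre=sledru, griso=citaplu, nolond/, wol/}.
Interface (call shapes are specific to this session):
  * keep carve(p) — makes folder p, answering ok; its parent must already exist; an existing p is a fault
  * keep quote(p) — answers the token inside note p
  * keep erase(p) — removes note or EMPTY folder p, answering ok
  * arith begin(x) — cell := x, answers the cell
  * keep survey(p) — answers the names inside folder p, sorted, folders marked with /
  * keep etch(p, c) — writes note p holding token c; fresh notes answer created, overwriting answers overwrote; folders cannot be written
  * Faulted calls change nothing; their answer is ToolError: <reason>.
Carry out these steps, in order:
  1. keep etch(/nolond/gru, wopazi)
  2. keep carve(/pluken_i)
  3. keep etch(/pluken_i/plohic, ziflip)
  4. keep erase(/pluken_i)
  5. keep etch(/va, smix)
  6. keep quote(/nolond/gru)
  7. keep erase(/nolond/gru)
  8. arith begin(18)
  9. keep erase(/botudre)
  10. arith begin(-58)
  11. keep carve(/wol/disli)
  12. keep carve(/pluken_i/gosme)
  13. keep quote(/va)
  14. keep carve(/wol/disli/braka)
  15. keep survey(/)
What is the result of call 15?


// 1. keep etch(p='/nolond/gru', c='wopazi') : created
// 2. keep carve(p='/pluken_i') : ok
// 3. keep etch(p='/pluken_i/plohic', c='ziflip') : created
// 4. keep erase(p='/pluken_i') : ToolError: not empty
// 5. keep etch(p='/va', c='smix') : created
// 6. keep quote(p='/nolond/gru') : wopazi
// 7. keep erase(p='/nolond/gru') : ok
// 8. arith begin(x='18') : 18
// 9. keep erase(p='/botudre') : ok
// 10. arith begin(x='-58') : -58
// 11. keep carve(p='/wol/disli') : ok
// 12. keep carve(p='/pluken_i/gosme') : ok
// 13. keep quote(p='/va') : smix
// 14. keep carve(p='/wol/disli/braka') : ok
// 15. keep survey(p='/') : [griso, nolond/, pluken_i/, va, wol/]

Answer: [griso, nolond/, pluken_i/, va, wol/]


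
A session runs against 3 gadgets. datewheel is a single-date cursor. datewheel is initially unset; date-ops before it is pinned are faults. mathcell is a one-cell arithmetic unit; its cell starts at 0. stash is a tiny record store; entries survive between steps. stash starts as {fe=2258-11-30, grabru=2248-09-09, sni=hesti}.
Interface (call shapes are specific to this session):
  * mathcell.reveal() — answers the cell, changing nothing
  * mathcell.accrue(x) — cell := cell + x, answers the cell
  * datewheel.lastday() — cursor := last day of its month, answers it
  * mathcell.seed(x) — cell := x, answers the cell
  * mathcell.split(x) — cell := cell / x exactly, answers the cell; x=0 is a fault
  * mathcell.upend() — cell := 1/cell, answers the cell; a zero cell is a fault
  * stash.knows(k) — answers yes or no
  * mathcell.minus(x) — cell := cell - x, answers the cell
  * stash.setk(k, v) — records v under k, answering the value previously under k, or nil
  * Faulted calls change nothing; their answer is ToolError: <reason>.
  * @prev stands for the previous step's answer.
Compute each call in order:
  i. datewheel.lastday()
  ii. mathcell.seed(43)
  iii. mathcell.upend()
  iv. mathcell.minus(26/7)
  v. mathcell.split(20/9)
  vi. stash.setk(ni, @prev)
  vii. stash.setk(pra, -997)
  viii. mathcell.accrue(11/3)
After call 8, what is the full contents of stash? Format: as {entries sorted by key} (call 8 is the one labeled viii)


→ datewheel.lastday()
← ToolError: no date set
→ mathcell.seed(x→43)
← 43
→ mathcell.upend()
← 1/43
→ mathcell.minus(x→26/7)
← -1111/301
→ mathcell.split(x→20/9)
← -9999/6020
→ stash.setk(k→ni, v→@prev)
← nil
→ stash.setk(k→pra, v→-997)
← nil
→ mathcell.accrue(x→11/3)
← 36223/18060

Answer: {fe=2258-11-30, grabru=2248-09-09, ni=-9999/6020, pra=-997, sni=hesti}


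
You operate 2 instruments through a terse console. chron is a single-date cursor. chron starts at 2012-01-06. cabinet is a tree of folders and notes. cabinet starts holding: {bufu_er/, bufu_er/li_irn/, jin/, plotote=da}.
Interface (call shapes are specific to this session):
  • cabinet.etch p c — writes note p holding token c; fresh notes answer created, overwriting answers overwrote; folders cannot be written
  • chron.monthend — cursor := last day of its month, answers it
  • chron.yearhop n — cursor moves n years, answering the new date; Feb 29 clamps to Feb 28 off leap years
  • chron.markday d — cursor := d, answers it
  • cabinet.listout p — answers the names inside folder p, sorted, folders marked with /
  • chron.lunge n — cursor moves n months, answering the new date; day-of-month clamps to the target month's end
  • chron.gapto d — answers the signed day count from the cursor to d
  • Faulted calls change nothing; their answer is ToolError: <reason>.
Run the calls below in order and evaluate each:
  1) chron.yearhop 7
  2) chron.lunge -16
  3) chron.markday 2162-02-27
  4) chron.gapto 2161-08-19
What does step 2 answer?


Answer: 2017-09-06

Derivation:
-- 1. yearhop(n→7) -> 2019-01-06
-- 2. lunge(n→-16) -> 2017-09-06
-- 3. markday(d→2162-02-27) -> 2162-02-27
-- 4. gapto(d→2161-08-19) -> -192


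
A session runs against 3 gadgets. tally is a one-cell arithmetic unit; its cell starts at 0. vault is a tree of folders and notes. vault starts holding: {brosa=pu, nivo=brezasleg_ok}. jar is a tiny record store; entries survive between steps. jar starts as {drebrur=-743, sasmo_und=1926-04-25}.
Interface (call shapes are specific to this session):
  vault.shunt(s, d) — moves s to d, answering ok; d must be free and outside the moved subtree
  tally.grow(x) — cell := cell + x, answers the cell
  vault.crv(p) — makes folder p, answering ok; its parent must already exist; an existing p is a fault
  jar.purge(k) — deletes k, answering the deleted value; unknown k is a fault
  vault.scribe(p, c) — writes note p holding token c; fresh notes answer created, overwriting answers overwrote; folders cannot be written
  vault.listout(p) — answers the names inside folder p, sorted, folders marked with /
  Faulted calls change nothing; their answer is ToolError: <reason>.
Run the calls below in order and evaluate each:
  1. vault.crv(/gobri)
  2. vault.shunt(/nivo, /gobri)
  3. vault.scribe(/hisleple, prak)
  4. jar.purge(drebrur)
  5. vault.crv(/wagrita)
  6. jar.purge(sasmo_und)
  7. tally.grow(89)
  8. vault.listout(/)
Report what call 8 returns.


-- 1. vault.crv(p=/gobri) -> ok
-- 2. vault.shunt(s=/nivo, d=/gobri) -> ToolError: exists
-- 3. vault.scribe(p=/hisleple, c=prak) -> created
-- 4. jar.purge(k=drebrur) -> -743
-- 5. vault.crv(p=/wagrita) -> ok
-- 6. jar.purge(k=sasmo_und) -> 1926-04-25
-- 7. tally.grow(x=89) -> 89
-- 8. vault.listout(p=/) -> [brosa, gobri/, hisleple, nivo, wagrita/]

Answer: [brosa, gobri/, hisleple, nivo, wagrita/]


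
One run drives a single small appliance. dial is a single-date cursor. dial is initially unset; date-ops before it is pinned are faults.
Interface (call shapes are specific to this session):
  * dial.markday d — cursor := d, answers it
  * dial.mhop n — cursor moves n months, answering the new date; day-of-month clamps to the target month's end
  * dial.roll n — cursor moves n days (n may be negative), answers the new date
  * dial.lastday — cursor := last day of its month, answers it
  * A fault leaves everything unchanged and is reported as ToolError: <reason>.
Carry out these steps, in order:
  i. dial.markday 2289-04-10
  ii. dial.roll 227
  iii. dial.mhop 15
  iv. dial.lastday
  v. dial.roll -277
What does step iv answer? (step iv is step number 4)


I call dial.markday(d→2289-04-10), and see 2289-04-10.
Now I run dial.roll(n→227), and observe 2289-11-23.
I run dial.mhop(n→15), and see 2291-02-23.
I call dial.lastday, and see 2291-02-28.
Using dial.roll(n→-277), and see 2290-05-27.

Answer: 2291-02-28


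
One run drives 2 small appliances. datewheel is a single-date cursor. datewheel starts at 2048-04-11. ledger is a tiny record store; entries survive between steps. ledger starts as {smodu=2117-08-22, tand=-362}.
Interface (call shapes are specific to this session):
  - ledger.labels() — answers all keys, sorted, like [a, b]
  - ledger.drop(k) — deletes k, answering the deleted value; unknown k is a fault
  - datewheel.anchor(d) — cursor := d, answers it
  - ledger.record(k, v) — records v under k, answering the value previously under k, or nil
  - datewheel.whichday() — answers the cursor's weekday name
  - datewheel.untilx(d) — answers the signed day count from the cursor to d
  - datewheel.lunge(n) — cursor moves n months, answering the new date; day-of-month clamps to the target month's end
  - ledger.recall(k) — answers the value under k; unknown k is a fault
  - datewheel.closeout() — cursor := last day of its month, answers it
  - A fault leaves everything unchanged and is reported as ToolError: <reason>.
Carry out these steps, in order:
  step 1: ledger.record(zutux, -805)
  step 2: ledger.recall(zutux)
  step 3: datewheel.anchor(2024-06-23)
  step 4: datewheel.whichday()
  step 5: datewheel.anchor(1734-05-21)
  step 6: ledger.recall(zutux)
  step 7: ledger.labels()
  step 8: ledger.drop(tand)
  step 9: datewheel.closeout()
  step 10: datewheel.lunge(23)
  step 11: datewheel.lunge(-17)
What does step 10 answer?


Do: record[zutux; -805]
See: nil
Do: recall[zutux]
See: -805
Do: anchor[2024-06-23]
See: 2024-06-23
Do: whichday[]
See: Sunday
Do: anchor[1734-05-21]
See: 1734-05-21
Do: recall[zutux]
See: -805
Do: labels[]
See: [smodu, tand, zutux]
Do: drop[tand]
See: -362
Do: closeout[]
See: 1734-05-31
Do: lunge[23]
See: 1736-04-30
Do: lunge[-17]
See: 1734-11-30

Answer: 1736-04-30


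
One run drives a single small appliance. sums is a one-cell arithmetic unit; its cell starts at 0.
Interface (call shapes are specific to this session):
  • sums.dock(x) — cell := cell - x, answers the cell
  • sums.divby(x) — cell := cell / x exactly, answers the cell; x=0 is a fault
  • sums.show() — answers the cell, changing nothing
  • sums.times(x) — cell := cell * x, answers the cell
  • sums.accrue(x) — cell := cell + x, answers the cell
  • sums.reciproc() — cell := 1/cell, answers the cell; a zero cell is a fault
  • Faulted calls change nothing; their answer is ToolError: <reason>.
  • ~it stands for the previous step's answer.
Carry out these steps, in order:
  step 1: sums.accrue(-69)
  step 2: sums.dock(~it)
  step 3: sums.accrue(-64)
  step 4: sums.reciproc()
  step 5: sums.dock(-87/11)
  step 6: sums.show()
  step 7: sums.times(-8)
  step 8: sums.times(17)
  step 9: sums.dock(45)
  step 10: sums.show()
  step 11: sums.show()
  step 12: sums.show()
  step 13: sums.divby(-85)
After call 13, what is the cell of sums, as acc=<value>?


Answer: acc=98429/7480

Derivation:
# accrue(x=-69) => -69
# dock(x=~it) => 0
# accrue(x=-64) => -64
# reciproc() => -1/64
# dock(x=-87/11) => 5557/704
# show() => 5557/704
# times(x=-8) => -5557/88
# times(x=17) => -94469/88
# dock(x=45) => -98429/88
# show() => -98429/88
# show() => -98429/88
# show() => -98429/88
# divby(x=-85) => 98429/7480


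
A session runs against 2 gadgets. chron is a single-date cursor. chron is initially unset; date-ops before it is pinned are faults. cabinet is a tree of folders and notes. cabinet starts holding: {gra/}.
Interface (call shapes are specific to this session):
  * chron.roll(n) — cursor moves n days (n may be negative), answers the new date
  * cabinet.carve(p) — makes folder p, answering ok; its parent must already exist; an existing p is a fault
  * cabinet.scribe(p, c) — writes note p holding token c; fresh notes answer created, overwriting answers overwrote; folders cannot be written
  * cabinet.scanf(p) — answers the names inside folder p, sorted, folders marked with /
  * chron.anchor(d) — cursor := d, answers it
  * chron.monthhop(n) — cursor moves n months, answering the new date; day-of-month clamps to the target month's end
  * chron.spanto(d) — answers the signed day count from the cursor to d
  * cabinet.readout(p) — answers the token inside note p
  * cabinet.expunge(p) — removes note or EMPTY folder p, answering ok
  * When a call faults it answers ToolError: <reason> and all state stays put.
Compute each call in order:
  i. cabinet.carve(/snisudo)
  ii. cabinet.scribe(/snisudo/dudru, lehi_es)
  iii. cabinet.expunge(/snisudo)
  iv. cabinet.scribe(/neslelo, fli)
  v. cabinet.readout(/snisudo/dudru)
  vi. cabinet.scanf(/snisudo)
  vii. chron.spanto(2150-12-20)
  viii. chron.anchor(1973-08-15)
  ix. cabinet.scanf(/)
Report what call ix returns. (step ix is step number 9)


I invoke cabinet.carve on p=/snisudo, yielding ok.
Next I call cabinet.scribe on p=/snisudo/dudru, c=lehi_es, and see created.
I call cabinet.expunge on p=/snisudo, → ToolError: not empty.
Next I call cabinet.scribe on p=/neslelo, c=fli, which returns created.
Calling cabinet.readout on p=/snisudo/dudru: lehi_es.
Next I call cabinet.scanf on p=/snisudo, giving [dudru].
I try chron.spanto on d=2150-12-20, giving ToolError: no date set.
I call chron.anchor on d=1973-08-15, giving 1973-08-15.
I invoke cabinet.scanf on p=/, yielding [gra/, neslelo, snisudo/].

Answer: [gra/, neslelo, snisudo/]


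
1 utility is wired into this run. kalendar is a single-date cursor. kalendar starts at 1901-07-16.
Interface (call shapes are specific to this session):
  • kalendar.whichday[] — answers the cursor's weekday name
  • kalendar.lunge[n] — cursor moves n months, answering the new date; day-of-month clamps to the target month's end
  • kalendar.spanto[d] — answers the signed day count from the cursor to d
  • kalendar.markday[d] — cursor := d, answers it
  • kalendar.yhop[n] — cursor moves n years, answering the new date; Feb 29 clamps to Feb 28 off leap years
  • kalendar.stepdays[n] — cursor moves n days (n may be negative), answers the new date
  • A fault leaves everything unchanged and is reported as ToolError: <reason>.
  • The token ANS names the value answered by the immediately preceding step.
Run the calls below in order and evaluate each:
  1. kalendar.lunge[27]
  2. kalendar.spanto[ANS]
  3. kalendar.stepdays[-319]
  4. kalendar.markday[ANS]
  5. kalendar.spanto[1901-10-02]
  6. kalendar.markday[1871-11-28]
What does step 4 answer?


Answer: 1902-12-01

Derivation:
→ lunge(n→27)
← 1903-10-16
→ spanto(d→ANS)
← 0
→ stepdays(n→-319)
← 1902-12-01
→ markday(d→ANS)
← 1902-12-01
→ spanto(d→1901-10-02)
← -425
→ markday(d→1871-11-28)
← 1871-11-28


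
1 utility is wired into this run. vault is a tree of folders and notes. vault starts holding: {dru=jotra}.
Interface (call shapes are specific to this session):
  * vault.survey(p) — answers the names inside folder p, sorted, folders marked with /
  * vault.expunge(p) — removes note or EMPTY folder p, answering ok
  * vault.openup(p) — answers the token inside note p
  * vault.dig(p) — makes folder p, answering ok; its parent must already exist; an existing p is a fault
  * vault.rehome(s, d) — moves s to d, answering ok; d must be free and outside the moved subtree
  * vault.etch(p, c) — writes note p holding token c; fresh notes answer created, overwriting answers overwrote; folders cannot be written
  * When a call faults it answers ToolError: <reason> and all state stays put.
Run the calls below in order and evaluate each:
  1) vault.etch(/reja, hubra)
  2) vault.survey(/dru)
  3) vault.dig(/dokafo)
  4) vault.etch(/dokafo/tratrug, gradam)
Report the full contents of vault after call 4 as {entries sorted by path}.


Act: vault.etch[p=/reja; c=hubra]
Obs: created
Act: vault.survey[p=/dru]
Obs: ToolError: not a directory
Act: vault.dig[p=/dokafo]
Obs: ok
Act: vault.etch[p=/dokafo/tratrug; c=gradam]
Obs: created

Answer: {dokafo/, dokafo/tratrug=gradam, dru=jotra, reja=hubra}


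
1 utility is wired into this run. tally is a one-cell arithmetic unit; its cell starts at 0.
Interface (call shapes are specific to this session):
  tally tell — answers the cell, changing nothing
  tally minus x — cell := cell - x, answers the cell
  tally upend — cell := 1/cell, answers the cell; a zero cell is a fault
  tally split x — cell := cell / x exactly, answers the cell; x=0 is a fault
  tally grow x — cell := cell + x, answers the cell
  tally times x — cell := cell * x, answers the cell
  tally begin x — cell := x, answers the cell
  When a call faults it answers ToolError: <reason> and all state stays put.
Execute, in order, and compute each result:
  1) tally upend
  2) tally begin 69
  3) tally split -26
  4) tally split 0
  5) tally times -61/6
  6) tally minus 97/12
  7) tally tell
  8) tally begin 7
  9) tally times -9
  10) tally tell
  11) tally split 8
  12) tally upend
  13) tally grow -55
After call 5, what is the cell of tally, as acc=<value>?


→ tally upend()
← ToolError: reciprocal of zero
→ tally begin(x='69')
← 69
→ tally split(x='-26')
← -69/26
→ tally split(x='0')
← ToolError: division by zero
→ tally times(x='-61/6')
← 1403/52
→ tally minus(x='97/12')
← 737/39
→ tally tell()
← 737/39
→ tally begin(x='7')
← 7
→ tally times(x='-9')
← -63
→ tally tell()
← -63
→ tally split(x='8')
← -63/8
→ tally upend()
← -8/63
→ tally grow(x='-55')
← -3473/63

Answer: acc=1403/52


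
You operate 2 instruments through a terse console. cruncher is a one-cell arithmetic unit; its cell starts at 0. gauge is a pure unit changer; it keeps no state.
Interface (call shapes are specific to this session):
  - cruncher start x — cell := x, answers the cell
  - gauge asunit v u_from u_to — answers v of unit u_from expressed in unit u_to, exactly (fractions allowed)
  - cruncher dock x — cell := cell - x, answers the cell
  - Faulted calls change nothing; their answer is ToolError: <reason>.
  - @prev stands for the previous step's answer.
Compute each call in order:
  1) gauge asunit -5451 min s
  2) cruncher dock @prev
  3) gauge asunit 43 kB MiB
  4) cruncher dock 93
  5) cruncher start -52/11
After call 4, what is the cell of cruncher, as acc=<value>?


Answer: acc=326967

Derivation:
==> gauge asunit(v=-5451, u_from=min, u_to=s)
<== -327060
==> cruncher dock(x=@prev)
<== 327060
==> gauge asunit(v=43, u_from=kB, u_to=MiB)
<== 5375/131072
==> cruncher dock(x=93)
<== 326967
==> cruncher start(x=-52/11)
<== -52/11


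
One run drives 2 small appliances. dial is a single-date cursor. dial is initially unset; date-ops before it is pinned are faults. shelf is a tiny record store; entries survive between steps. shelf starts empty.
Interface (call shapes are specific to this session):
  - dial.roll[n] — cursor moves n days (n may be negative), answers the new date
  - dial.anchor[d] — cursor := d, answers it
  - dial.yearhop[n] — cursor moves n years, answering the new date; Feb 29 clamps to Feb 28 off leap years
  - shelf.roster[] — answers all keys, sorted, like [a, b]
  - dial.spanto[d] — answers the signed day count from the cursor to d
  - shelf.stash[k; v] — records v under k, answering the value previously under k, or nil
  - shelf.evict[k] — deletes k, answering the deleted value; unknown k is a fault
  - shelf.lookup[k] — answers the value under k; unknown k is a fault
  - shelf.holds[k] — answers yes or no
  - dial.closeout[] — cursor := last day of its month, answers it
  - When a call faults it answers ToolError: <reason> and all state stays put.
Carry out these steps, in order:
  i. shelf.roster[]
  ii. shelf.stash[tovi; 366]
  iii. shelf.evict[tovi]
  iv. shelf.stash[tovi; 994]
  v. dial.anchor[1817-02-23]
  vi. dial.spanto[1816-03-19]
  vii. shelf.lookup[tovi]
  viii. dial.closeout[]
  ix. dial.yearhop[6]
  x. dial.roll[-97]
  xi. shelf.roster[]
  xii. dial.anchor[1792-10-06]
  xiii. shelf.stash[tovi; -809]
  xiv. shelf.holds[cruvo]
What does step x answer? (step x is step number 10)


Answer: 1822-11-23

Derivation:
==> shelf.roster()
<== []
==> shelf.stash(tovi, 366)
<== nil
==> shelf.evict(tovi)
<== 366
==> shelf.stash(tovi, 994)
<== nil
==> dial.anchor(1817-02-23)
<== 1817-02-23
==> dial.spanto(1816-03-19)
<== -341
==> shelf.lookup(tovi)
<== 994
==> dial.closeout()
<== 1817-02-28
==> dial.yearhop(6)
<== 1823-02-28
==> dial.roll(-97)
<== 1822-11-23
==> shelf.roster()
<== [tovi]
==> dial.anchor(1792-10-06)
<== 1792-10-06
==> shelf.stash(tovi, -809)
<== 994
==> shelf.holds(cruvo)
<== no


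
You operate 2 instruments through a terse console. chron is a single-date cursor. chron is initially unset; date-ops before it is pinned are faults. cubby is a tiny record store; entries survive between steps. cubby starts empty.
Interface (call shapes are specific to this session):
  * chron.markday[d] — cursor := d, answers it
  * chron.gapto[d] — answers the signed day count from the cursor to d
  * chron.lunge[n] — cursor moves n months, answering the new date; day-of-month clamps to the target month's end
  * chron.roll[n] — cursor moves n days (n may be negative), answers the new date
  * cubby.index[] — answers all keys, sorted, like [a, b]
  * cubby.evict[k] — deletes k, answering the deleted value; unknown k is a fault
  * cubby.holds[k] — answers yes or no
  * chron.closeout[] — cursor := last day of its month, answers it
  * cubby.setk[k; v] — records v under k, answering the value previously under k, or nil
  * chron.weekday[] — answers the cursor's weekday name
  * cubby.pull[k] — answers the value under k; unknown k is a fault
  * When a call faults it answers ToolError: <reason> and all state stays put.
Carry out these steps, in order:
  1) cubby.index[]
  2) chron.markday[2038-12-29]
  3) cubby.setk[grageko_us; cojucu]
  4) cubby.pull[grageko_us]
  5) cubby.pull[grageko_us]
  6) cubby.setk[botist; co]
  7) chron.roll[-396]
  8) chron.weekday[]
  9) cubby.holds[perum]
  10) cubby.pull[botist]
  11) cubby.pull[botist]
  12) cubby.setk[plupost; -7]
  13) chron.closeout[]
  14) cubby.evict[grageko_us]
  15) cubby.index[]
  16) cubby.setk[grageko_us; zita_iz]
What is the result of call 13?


Answer: 2037-11-30

Derivation:
CALL cubby.index[]
RET  []
CALL chron.markday[d='2038-12-29']
RET  2038-12-29
CALL cubby.setk[k='grageko_us'; v='cojucu']
RET  nil
CALL cubby.pull[k='grageko_us']
RET  cojucu
CALL cubby.pull[k='grageko_us']
RET  cojucu
CALL cubby.setk[k='botist'; v='co']
RET  nil
CALL chron.roll[n='-396']
RET  2037-11-28
CALL chron.weekday[]
RET  Saturday
CALL cubby.holds[k='perum']
RET  no
CALL cubby.pull[k='botist']
RET  co
CALL cubby.pull[k='botist']
RET  co
CALL cubby.setk[k='plupost'; v='-7']
RET  nil
CALL chron.closeout[]
RET  2037-11-30
CALL cubby.evict[k='grageko_us']
RET  cojucu
CALL cubby.index[]
RET  [botist, plupost]
CALL cubby.setk[k='grageko_us'; v='zita_iz']
RET  nil


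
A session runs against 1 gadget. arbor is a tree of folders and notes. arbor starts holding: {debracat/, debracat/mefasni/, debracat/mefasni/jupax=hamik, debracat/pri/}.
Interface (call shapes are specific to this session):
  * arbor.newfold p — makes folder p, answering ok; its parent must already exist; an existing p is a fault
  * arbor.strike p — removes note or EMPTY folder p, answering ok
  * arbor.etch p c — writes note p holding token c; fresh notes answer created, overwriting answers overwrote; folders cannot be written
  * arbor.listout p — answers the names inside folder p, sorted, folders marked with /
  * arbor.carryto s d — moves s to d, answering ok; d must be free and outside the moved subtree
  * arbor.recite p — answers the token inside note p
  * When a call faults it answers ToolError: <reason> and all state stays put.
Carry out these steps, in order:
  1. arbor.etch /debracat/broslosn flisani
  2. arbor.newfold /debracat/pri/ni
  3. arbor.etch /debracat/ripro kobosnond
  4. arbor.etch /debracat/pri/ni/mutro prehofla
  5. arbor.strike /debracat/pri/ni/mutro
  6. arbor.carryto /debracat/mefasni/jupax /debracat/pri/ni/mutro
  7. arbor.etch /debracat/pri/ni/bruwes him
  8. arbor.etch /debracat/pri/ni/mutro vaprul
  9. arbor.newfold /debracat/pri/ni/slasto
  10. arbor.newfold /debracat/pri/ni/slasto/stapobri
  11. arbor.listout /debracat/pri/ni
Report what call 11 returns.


→ etch(p: /debracat/broslosn, c: flisani)
← created
→ newfold(p: /debracat/pri/ni)
← ok
→ etch(p: /debracat/ripro, c: kobosnond)
← created
→ etch(p: /debracat/pri/ni/mutro, c: prehofla)
← created
→ strike(p: /debracat/pri/ni/mutro)
← ok
→ carryto(s: /debracat/mefasni/jupax, d: /debracat/pri/ni/mutro)
← ok
→ etch(p: /debracat/pri/ni/bruwes, c: him)
← created
→ etch(p: /debracat/pri/ni/mutro, c: vaprul)
← overwrote
→ newfold(p: /debracat/pri/ni/slasto)
← ok
→ newfold(p: /debracat/pri/ni/slasto/stapobri)
← ok
→ listout(p: /debracat/pri/ni)
← [bruwes, mutro, slasto/]

Answer: [bruwes, mutro, slasto/]


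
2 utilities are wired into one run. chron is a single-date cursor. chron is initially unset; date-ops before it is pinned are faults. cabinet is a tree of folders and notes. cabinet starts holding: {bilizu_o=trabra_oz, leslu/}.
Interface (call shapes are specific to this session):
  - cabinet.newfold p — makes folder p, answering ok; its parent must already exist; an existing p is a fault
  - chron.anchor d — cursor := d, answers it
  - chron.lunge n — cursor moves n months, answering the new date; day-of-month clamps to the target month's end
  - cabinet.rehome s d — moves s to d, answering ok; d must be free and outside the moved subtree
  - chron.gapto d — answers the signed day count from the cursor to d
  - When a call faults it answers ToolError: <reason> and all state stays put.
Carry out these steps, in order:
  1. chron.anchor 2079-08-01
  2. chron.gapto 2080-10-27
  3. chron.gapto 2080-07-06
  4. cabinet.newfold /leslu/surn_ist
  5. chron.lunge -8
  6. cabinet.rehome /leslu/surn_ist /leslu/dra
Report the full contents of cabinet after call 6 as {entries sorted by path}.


Answer: {bilizu_o=trabra_oz, leslu/, leslu/dra/}

Derivation:
;; anchor(d=2079-08-01) == 2079-08-01
;; gapto(d=2080-10-27) == 453
;; gapto(d=2080-07-06) == 340
;; newfold(p=/leslu/surn_ist) == ok
;; lunge(n=-8) == 2078-12-01
;; rehome(s=/leslu/surn_ist, d=/leslu/dra) == ok


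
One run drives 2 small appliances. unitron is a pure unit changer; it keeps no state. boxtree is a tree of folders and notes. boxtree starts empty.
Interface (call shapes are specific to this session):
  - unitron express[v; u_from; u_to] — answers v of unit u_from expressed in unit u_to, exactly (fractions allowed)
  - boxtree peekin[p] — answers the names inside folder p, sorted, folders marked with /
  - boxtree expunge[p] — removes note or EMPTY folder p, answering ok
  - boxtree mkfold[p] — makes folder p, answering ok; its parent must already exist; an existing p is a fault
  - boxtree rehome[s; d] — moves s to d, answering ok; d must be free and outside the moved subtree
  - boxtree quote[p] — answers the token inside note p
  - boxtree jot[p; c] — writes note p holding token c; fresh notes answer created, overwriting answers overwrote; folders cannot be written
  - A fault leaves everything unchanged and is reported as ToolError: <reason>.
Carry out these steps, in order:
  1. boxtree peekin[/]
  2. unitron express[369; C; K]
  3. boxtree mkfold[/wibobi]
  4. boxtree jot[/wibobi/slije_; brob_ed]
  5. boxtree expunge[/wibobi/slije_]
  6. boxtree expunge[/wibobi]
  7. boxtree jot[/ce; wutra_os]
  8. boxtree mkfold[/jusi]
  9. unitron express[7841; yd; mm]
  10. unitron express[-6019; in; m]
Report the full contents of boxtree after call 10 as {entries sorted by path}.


Answer: {ce=wutra_os, jusi/}

Derivation:
CALL boxtree peekin[p='/']
RET  []
CALL unitron express[v='369'; u_from='C'; u_to='K']
RET  12843/20
CALL boxtree mkfold[p='/wibobi']
RET  ok
CALL boxtree jot[p='/wibobi/slije_'; c='brob_ed']
RET  created
CALL boxtree expunge[p='/wibobi/slije_']
RET  ok
CALL boxtree expunge[p='/wibobi']
RET  ok
CALL boxtree jot[p='/ce'; c='wutra_os']
RET  created
CALL boxtree mkfold[p='/jusi']
RET  ok
CALL unitron express[v='7841'; u_from='yd'; u_to='mm']
RET  35849052/5
CALL unitron express[v='-6019'; u_from='in'; u_to='m']
RET  -764413/5000


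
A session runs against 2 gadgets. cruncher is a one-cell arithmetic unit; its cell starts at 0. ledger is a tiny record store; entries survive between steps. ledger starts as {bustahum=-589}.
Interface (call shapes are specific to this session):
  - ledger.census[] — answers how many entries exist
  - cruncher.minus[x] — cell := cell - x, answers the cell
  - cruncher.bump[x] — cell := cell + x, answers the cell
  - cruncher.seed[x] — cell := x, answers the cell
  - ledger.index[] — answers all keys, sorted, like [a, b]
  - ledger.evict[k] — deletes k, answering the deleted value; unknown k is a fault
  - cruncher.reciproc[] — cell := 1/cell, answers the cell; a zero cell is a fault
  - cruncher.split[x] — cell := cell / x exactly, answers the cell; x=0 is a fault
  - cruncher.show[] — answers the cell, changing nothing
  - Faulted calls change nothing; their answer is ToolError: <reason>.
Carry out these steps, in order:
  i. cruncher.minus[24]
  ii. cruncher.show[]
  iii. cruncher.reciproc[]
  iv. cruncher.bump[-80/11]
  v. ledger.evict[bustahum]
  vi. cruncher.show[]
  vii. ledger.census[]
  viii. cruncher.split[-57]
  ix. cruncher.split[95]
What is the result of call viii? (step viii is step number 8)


Do: cruncher.minus[x='24']
See: -24
Do: cruncher.show[]
See: -24
Do: cruncher.reciproc[]
See: -1/24
Do: cruncher.bump[x='-80/11']
See: -1931/264
Do: ledger.evict[k='bustahum']
See: -589
Do: cruncher.show[]
See: -1931/264
Do: ledger.census[]
See: 0
Do: cruncher.split[x='-57']
See: 1931/15048
Do: cruncher.split[x='95']
See: 1931/1429560

Answer: 1931/15048


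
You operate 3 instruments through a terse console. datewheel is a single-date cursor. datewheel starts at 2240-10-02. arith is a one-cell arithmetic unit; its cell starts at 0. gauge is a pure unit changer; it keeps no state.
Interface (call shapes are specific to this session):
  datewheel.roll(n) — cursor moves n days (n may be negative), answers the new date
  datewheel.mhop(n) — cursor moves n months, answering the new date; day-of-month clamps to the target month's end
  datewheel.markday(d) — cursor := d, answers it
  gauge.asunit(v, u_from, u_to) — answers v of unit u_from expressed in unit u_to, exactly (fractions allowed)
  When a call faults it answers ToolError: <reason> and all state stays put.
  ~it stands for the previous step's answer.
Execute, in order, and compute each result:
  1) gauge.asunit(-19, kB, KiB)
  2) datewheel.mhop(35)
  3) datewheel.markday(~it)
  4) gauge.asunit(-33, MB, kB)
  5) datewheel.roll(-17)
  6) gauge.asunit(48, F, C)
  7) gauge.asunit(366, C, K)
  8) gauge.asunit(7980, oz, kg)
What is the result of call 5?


Answer: 2243-08-16

Derivation:
// asunit(v→-19, u_from→kB, u_to→KiB) => -2375/128
// mhop(n→35) => 2243-09-02
// markday(d→~it) => 2243-09-02
// asunit(v→-33, u_from→MB, u_to→kB) => -33000
// roll(n→-17) => 2243-08-16
// asunit(v→48, u_from→F, u_to→C) => 80/9
// asunit(v→366, u_from→C, u_to→K) => 12783/20
// asunit(v→7980, u_from→oz, u_to→kg) => 18098335563/80000000


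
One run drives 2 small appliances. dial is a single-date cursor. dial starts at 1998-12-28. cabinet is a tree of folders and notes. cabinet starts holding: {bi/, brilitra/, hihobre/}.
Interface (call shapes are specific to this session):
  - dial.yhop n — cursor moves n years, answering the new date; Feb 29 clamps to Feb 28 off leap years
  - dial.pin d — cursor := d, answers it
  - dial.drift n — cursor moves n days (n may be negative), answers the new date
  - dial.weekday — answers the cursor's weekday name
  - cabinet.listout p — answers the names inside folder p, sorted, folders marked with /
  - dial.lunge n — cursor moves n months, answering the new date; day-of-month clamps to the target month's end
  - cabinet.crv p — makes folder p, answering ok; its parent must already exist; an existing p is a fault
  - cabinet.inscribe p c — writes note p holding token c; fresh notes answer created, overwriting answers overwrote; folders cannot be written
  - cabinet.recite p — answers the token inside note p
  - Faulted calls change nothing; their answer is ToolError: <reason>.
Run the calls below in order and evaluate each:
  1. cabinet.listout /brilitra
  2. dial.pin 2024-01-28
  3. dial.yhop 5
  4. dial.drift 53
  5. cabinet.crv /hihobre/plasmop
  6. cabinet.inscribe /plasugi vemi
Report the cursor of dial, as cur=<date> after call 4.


Answer: cur=2029-03-22

Derivation:
Using cabinet.listout passing p: /brilitra, — result: [].
Calling dial.pin passing d: 2024-01-28, which returns 2024-01-28.
I invoke dial.yhop passing n: 5, → 2029-01-28.
I use dial.drift passing n: 53, which returns 2029-03-22.
Now I run cabinet.crv passing p: /hihobre/plasmop, and see ok.
Then cabinet.inscribe passing p: /plasugi, c: vemi, yielding created.


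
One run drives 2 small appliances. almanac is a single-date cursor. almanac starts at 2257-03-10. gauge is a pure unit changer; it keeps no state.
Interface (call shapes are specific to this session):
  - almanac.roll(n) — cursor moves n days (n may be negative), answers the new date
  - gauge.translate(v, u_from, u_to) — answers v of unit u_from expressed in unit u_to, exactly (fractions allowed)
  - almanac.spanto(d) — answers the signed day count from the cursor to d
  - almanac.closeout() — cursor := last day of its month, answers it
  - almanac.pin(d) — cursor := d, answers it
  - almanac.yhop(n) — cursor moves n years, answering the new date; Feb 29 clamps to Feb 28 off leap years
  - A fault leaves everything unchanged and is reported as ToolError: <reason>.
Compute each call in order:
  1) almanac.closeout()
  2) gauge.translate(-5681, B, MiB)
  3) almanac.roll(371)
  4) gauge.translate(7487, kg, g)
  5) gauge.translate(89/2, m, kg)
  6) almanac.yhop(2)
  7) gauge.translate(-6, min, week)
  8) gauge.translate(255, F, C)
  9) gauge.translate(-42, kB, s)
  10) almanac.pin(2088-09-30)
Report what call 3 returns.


>> closeout()
<< 2257-03-31
>> translate(-5681, B, MiB)
<< -5681/1048576
>> roll(371)
<< 2258-04-06
>> translate(7487, kg, g)
<< 7487000
>> translate(89/2, m, kg)
<< ToolError: incompatible units
>> yhop(2)
<< 2260-04-06
>> translate(-6, min, week)
<< -1/1680
>> translate(255, F, C)
<< 1115/9
>> translate(-42, kB, s)
<< ToolError: incompatible units
>> pin(2088-09-30)
<< 2088-09-30

Answer: 2258-04-06


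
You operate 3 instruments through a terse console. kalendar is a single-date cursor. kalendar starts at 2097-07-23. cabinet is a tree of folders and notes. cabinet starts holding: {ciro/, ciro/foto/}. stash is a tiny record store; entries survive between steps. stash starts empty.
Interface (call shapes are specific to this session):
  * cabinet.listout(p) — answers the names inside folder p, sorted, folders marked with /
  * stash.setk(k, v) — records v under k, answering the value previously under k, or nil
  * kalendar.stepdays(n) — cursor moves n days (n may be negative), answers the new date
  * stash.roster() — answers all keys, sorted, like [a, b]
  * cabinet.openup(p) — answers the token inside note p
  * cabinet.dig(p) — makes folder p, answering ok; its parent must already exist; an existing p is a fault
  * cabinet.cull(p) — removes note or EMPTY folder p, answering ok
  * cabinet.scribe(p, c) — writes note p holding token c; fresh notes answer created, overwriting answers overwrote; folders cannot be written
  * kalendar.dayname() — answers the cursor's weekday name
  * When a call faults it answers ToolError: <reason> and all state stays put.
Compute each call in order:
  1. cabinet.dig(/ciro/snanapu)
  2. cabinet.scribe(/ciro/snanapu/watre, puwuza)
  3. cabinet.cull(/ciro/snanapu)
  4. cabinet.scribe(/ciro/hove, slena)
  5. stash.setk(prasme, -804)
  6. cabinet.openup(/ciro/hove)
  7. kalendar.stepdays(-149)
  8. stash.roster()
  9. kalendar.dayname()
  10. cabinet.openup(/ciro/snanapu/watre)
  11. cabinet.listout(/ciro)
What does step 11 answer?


Answer: [foto/, hove, snanapu/]

Derivation:
Invoking dig passing p='/ciro/snanapu': ok.
I run scribe passing p='/ciro/snanapu/watre', c='puwuza', giving created.
I run cull passing p='/ciro/snanapu', which returns ToolError: not empty.
Now I run scribe passing p='/ciro/hove', c='slena', and see created.
I try setk passing k='prasme', v='-804', and get nil.
I invoke openup passing p='/ciro/hove', which returns slena.
I run stepdays passing n='-149', giving 2097-02-24.
I run roster, and observe [prasme].
Using dayname, → Sunday.
Calling openup passing p='/ciro/snanapu/watre', yielding puwuza.
I try listout passing p='/ciro', and observe [foto/, hove, snanapu/].


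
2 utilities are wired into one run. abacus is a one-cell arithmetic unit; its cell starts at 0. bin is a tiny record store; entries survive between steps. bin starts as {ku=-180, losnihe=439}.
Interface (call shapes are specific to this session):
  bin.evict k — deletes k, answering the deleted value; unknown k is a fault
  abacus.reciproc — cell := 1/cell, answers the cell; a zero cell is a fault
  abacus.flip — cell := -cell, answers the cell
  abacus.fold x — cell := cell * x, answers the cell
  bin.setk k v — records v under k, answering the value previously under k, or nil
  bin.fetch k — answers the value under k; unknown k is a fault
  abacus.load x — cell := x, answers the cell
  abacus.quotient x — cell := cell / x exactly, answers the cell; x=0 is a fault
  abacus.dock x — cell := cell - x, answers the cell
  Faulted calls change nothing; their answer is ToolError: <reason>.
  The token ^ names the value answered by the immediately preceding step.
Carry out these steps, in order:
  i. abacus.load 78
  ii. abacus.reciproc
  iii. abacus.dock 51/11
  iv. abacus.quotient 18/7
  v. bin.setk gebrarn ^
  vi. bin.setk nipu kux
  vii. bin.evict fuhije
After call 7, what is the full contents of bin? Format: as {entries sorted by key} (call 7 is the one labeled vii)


Answer: {gebrarn=-27769/15444, ku=-180, losnihe=439, nipu=kux}

Derivation:
Do: load[x=78]
See: 78
Do: reciproc[]
See: 1/78
Do: dock[x=51/11]
See: -3967/858
Do: quotient[x=18/7]
See: -27769/15444
Do: setk[k=gebrarn; v=^]
See: nil
Do: setk[k=nipu; v=kux]
See: nil
Do: evict[k=fuhije]
See: ToolError: no such key fuhije


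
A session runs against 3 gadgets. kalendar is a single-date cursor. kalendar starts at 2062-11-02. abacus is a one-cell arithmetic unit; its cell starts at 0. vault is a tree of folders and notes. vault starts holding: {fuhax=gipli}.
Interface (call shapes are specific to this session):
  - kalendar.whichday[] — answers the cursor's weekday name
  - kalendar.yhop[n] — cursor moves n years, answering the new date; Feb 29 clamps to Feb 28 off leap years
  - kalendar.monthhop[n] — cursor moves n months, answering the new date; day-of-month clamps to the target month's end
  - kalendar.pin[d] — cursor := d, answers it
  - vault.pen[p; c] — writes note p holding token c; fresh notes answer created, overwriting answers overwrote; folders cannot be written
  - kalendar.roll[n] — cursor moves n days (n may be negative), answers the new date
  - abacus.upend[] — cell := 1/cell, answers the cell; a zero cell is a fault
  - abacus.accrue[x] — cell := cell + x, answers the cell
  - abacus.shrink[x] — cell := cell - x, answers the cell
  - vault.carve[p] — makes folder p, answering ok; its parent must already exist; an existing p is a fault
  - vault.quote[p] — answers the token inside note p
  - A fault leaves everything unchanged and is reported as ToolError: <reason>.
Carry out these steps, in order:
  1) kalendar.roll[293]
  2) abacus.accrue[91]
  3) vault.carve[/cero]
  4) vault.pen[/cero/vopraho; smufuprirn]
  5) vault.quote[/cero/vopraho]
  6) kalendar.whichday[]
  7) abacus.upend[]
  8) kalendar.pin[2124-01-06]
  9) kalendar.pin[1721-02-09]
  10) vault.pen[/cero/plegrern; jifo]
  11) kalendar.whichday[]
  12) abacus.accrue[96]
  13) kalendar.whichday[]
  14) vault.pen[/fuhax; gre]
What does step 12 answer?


Act: roll[n=293]
Obs: 2063-08-22
Act: accrue[x=91]
Obs: 91
Act: carve[p=/cero]
Obs: ok
Act: pen[p=/cero/vopraho; c=smufuprirn]
Obs: created
Act: quote[p=/cero/vopraho]
Obs: smufuprirn
Act: whichday[]
Obs: Wednesday
Act: upend[]
Obs: 1/91
Act: pin[d=2124-01-06]
Obs: 2124-01-06
Act: pin[d=1721-02-09]
Obs: 1721-02-09
Act: pen[p=/cero/plegrern; c=jifo]
Obs: created
Act: whichday[]
Obs: Sunday
Act: accrue[x=96]
Obs: 8737/91
Act: whichday[]
Obs: Sunday
Act: pen[p=/fuhax; c=gre]
Obs: overwrote

Answer: 8737/91
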